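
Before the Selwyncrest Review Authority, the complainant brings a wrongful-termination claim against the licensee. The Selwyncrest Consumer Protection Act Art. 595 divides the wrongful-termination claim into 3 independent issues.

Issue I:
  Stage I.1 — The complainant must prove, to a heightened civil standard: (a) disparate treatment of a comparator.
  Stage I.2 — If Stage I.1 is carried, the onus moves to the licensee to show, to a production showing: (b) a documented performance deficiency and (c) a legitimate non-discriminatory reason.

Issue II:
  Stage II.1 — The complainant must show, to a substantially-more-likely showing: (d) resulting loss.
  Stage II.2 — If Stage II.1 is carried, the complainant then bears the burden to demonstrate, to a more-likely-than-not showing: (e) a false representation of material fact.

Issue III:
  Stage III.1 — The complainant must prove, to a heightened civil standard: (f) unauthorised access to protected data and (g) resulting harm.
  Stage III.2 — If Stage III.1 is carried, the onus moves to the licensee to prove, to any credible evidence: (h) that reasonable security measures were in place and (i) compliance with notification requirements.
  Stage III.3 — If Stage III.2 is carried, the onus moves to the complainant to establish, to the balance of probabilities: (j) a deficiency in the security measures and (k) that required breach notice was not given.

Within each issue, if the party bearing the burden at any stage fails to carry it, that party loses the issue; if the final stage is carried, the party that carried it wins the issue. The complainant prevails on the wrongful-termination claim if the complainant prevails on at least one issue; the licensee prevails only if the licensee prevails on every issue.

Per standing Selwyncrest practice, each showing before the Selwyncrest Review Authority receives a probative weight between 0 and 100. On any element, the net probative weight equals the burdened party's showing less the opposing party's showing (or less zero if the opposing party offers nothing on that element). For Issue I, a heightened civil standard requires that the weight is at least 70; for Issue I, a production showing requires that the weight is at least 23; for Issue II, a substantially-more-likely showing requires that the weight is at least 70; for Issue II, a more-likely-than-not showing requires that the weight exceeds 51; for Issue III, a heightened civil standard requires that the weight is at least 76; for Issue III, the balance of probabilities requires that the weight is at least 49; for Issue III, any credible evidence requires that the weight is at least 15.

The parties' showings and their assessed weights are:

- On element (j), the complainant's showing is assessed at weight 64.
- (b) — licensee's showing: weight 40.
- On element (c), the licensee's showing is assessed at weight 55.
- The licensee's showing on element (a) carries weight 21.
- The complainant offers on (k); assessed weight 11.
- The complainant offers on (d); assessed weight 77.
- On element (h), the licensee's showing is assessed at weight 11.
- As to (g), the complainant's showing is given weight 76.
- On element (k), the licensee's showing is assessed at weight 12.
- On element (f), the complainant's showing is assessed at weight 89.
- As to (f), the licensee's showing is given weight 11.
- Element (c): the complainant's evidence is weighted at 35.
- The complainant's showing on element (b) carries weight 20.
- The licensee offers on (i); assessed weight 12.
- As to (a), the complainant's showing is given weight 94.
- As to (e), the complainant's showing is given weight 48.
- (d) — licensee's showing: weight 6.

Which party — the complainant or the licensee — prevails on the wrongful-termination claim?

— Issue I —
Stage I.1 — burden on complainant; standard: a heightened civil standard (weight is at least 70).
    (a): 94 − 21 = 73 ≥ 70 [met]
  Stage I.1 is satisfied; the onus moves to the licensee.
Stage I.2 — burden on licensee; standard: a production showing (weight is at least 23).
    (b): 40 − 20 = 20 < 23 [not met]
    (c): 55 − 35 = 20 < 23 [not met]
  Stage I.2 not carried; the licensee fails its burden.
So the complainant prevails on this issue.
— Issue II —
Stage II.1 (complainant, a substantially-more-likely showing, weight is at least 70): (d) net 77−6=71 ≥ 70 — meets.
  Stage II.1 carried; the burden remains with the complainant.
Stage II.2 (complainant, a more-likely-than-not showing, weight exceeds 51): (e) 48 ≤ 51 — fails.
  Stage II.2 not carried; the complainant fails its burden.
So the licensee prevails on this issue.
— Issue III —
Stage III.1 — burden on complainant; standard: a heightened civil standard (weight is at least 76).
    (f): 89 − 11 = 78 ≥ 76 [met]
    (g): 76 ≥ 76 [met]
  Stage III.1 carried; the burden shifts to the licensee.
Stage III.2 — burden on licensee; standard: any credible evidence (weight is at least 15).
    (h): 11 < 15 [not met]
    (i): 12 < 15 [not met]
  Not every element is met, so the licensee fails to carry Stage III.2.
The complainant prevails on this issue.
Per-issue: Issue I → complainant; Issue II → licensee; Issue III → complainant. The complainant must prevail on at least one issue; overall, the complainant prevails.

complainant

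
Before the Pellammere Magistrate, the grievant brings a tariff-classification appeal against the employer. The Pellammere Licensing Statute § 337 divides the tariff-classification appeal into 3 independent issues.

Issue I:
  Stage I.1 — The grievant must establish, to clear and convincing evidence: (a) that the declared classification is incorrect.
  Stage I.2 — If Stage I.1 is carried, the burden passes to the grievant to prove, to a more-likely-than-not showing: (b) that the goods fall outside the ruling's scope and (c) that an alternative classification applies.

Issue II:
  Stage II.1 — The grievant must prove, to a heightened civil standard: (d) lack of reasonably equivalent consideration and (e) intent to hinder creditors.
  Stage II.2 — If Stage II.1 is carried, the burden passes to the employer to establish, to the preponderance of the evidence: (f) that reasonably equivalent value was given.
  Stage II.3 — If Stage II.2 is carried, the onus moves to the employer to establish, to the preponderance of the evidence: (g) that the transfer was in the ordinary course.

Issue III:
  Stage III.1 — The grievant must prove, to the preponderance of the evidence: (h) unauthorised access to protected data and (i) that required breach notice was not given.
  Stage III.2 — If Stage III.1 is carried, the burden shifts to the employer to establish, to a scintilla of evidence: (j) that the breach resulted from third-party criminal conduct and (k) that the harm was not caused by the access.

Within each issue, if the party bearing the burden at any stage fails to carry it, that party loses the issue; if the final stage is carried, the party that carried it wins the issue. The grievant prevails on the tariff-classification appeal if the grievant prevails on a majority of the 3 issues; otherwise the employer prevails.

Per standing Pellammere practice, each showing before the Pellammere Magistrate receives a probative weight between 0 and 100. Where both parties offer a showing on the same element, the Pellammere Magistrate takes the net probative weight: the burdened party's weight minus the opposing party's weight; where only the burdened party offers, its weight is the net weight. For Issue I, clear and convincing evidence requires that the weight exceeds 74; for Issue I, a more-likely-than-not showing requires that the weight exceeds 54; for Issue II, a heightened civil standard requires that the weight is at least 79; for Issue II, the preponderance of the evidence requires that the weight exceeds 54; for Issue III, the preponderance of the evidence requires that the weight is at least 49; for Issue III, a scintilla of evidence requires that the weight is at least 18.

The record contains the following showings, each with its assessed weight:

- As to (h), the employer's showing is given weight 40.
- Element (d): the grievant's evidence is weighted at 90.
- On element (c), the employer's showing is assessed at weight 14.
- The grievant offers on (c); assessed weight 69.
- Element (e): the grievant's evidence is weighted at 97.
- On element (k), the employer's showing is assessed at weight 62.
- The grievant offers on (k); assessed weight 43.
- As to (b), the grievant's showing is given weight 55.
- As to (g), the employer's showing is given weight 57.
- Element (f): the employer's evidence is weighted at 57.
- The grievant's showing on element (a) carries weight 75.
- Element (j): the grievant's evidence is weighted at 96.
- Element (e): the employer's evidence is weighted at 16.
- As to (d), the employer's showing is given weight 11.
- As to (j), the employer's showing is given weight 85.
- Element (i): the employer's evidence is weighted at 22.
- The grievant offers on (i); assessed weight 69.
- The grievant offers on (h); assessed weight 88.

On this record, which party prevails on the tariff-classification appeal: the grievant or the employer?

— Issue I —
Stage I.1 (grievant, clear and convincing evidence, weight exceeds 74): (a) 75 > 74 — meets.
  Stage I.1 carried; the burden remains with the grievant.
Stage I.2 (grievant, a more-likely-than-not showing, weight exceeds 54): (b) 55 > 54 — meets; (c) net 69−14=55 > 54 — meets.
  The grievant carries the last stage.
All stages carried — the grievant prevails on this issue.
— Issue II —
Stage II.1 — burden on grievant; standard: a heightened civil standard (weight is at least 79).
    (d): 90 − 11 = 79 ≥ 79 [met]
    (e): 97 − 16 = 81 ≥ 79 [met]
  All elements met. The burden passes to the employer.
Stage II.2 — burden on employer; standard: the preponderance of the evidence (weight exceeds 54).
    (f): 57 > 54 [met]
  Stage II.2 is satisfied; the employer continues to bear the burden.
Stage II.3 — burden on employer; standard: the preponderance of the evidence (weight exceeds 54).
    (g): 57 > 54 [met]
  All elements met at the final stage.
Every stage carried; the employer prevails on this issue.
— Issue III —
Stage III.1 — burden on grievant; standard: the preponderance of the evidence (weight is at least 49).
    (h): 88 − 40 = 48 < 49 [not met]
    (i): 69 − 22 = 47 < 49 [not met]
  Not every element is met, so the grievant fails to carry Stage III.1.
So the employer prevails on this issue.
Per-issue: Issue I → grievant; Issue II → employer; Issue III → employer. The grievant must prevail on a majority of issues; overall, the employer prevails.

employer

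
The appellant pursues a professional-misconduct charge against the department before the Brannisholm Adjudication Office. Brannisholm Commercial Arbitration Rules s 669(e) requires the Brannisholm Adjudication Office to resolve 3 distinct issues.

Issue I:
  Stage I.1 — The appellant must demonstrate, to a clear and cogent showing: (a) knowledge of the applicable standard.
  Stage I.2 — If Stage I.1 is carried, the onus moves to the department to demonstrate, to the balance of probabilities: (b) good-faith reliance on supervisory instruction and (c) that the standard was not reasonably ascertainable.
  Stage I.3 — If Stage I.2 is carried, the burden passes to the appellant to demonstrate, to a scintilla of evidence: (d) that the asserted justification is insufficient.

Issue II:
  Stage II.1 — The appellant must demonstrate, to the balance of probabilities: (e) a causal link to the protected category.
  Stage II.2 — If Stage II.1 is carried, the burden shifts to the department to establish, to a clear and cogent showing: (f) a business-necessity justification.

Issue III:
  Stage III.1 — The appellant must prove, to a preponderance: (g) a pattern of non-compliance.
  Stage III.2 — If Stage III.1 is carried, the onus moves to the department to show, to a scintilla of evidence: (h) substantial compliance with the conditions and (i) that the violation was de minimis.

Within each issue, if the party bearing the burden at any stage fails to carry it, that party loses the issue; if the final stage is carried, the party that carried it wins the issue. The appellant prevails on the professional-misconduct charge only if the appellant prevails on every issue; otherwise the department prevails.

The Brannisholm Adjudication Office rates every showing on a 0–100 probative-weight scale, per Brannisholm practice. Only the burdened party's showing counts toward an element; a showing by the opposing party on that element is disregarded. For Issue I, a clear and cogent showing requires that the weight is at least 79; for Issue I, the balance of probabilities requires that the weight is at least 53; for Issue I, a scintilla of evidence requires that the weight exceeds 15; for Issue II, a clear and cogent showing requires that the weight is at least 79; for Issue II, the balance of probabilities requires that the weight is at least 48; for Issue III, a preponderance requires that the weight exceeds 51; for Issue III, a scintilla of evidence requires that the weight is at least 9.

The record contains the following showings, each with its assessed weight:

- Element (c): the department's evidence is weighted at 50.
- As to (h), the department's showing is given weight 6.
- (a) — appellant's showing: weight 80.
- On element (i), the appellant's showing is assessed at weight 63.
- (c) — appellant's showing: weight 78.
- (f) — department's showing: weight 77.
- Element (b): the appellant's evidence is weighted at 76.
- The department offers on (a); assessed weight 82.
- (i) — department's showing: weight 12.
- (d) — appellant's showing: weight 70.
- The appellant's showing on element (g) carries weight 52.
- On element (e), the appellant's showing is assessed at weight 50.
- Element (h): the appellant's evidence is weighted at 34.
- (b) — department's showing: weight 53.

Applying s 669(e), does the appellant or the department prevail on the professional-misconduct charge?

— Issue I —
Stage I.1 — burden on appellant; standard: a clear and cogent showing (weight is at least 79).
    (a): 80 (department's 82 disregarded) ≥ 79 [met]
  Stage I.1 is satisfied; the onus moves to the department.
Stage I.2 — burden on department; standard: the balance of probabilities (weight is at least 53).
    (b): 53 (appellant's 76 disregarded) ≥ 53 [met]
    (c): 50 (appellant's 78 disregarded) < 53 [not met]
  Stage I.2 not carried; the department fails its burden.
The analysis ends at Stage I.2; the appellant prevails on this issue.
— Issue II —
Stage II.1 — burden on appellant; standard: the balance of probabilities (weight is at least 48).
    (e): 50 ≥ 48 [met]
  All elements met. The burden passes to the department.
Stage II.2 — burden on department; standard: a clear and cogent showing (weight is at least 79).
    (f): 77 < 79 [not met]
  Stage II.2 not carried; the department fails its burden.
The appellant prevails on this issue.
— Issue III —
Stage III.1 — burden on appellant; standard: a preponderance (weight exceeds 51).
    (g): 52 > 51 [met]
  All elements met. The burden passes to the department.
Stage III.2 — burden on department; standard: a scintilla of evidence (weight is at least 9).
    (h): 6 (appellant's 34 disregarded) < 9 [not met]
    (i): 12 (appellant's 63 disregarded) ≥ 9 [met]
  The department does not carry Stage III.2.
So the appellant prevails on this issue.
Per-issue: Issue I → appellant; Issue II → appellant; Issue III → appellant. The appellant must prevail on every issue; overall, the appellant prevails.

appellant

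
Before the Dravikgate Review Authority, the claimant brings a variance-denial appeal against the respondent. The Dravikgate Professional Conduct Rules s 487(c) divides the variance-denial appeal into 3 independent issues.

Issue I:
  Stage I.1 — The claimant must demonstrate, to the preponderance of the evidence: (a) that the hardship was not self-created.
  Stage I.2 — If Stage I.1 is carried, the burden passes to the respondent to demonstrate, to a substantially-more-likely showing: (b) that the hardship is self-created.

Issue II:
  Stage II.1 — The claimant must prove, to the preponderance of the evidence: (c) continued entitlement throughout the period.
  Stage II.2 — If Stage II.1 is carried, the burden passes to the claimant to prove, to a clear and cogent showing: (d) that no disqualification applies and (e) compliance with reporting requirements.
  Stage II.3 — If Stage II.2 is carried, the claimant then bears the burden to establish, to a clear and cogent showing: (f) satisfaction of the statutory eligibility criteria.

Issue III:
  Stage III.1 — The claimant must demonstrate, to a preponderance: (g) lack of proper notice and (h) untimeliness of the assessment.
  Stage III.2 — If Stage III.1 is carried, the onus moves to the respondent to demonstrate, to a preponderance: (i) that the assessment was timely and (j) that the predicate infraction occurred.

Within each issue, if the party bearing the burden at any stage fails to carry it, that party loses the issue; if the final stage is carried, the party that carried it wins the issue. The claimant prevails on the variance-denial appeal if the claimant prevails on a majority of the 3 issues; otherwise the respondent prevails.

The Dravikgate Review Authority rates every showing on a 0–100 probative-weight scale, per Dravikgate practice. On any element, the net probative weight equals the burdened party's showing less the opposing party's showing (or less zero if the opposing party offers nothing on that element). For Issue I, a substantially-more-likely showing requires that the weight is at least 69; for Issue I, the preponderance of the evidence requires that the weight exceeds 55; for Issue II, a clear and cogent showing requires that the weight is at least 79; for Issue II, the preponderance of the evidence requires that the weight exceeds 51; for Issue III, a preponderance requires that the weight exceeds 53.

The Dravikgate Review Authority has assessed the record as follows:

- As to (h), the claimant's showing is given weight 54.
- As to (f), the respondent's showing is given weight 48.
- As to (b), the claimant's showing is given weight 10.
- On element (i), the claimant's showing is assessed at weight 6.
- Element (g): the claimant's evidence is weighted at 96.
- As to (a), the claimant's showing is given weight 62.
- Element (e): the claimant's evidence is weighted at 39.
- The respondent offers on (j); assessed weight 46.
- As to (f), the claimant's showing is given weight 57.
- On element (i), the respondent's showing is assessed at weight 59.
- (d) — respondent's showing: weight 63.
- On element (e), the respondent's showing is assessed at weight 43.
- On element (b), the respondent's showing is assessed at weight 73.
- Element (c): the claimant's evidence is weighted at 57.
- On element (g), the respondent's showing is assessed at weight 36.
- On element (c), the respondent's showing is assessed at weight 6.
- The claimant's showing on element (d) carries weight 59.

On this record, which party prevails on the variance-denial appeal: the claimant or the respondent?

— Issue I —
At Stage I.1 the claimant must meet the preponderance of the evidence (weight exceeds 55): on (a) the weight is 62, which does exceed 55, so (a) meets the standard.
  All elements met. The burden passes to the respondent.
At Stage I.2 the respondent must meet a substantially-more-likely showing (weight is at least 69): on (b) the weight is 73 less the opposing 10 gives net 63, < 69, so (b) does not meet the standard.
  The respondent does not carry Stage I.2.
The claimant prevails on this issue.
— Issue II —
At Stage II.1 the claimant must meet the preponderance of the evidence (weight exceeds 51): on (c) the weight is 57 less the opposing 6 gives net 51, ≤ 51, so (c) does not meet the standard.
  The claimant does not carry Stage II.1.
The analysis ends at Stage II.1; the respondent prevails on this issue.
— Issue III —
Stage III.1 — burden on claimant; standard: a preponderance (weight exceeds 53).
    (g): 96 − 36 = 60 > 53 [met]
    (h): 54 > 53 [met]
  Stage III.1 carried; the burden shifts to the respondent.
Stage III.2 — burden on respondent; standard: a preponderance (weight exceeds 53).
    (i): 59 − 6 = 53 ≤ 53 [not met]
    (j): 46 ≤ 53 [not met]
  Stage III.2 not carried; the respondent fails its burden.
The claimant prevails on this issue.
Per-issue: Issue I → claimant; Issue II → respondent; Issue III → claimant. The claimant must prevail on a majority of issues; overall, the claimant prevails.

claimant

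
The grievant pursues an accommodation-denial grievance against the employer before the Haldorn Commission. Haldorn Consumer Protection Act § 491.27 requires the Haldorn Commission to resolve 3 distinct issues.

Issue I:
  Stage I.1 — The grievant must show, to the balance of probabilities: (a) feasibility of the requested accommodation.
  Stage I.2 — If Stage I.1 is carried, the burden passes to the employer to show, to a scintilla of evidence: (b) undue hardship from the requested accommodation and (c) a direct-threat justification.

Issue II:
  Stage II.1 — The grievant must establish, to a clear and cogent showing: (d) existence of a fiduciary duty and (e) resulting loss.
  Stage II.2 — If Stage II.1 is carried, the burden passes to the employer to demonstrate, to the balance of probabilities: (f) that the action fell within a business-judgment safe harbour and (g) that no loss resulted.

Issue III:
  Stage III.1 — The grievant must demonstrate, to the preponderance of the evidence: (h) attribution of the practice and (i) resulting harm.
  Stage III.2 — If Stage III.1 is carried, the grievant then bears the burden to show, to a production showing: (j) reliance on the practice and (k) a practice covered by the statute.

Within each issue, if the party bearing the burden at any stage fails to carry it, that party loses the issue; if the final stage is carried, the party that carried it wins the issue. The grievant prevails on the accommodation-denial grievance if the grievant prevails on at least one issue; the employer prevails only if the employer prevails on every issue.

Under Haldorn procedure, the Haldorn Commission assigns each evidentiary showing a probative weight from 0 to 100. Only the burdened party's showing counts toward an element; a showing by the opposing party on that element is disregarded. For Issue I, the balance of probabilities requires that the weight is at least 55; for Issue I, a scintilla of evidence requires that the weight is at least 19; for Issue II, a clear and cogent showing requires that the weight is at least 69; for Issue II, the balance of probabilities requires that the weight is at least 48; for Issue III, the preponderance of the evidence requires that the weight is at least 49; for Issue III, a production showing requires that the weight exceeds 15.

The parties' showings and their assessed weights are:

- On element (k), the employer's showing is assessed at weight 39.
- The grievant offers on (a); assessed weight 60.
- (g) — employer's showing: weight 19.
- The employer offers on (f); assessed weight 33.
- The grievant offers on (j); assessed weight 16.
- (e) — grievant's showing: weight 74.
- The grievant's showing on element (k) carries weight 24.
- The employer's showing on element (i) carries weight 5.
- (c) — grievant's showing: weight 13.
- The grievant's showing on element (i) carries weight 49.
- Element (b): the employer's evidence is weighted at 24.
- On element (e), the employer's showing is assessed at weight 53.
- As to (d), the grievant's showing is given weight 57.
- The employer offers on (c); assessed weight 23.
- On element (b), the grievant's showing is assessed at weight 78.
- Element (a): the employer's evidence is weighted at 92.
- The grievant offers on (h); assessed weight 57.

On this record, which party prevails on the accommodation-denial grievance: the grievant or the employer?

grievant

— Issue I —
Stage I.1 — burden on grievant; standard: the balance of probabilities (weight is at least 55).
    (a): 60 (employer's 92 disregarded) ≥ 55 [met]
  Stage I.1 carried; the burden shifts to the employer.
Stage I.2 — burden on employer; standard: a scintilla of evidence (weight is at least 19).
    (b): 24 (grievant's 78 disregarded) ≥ 19 [met]
    (c): 23 (grievant's 13 disregarded) ≥ 19 [met]
  Stage I.2 carried; the final stage is satisfied.
Every stage carried; the employer prevails on this issue.
— Issue II —
Stage II.1 (grievant, a clear and cogent showing, weight is at least 69): (d) 57 < 69 — fails; (e) 74 (employer's 53 disregarded) ≥ 69 — meets.
  Not every element is met, so the grievant fails to carry Stage II.1.
The analysis ends at Stage II.1; the employer prevails on this issue.
— Issue III —
Stage III.1 — burden on grievant; standard: the preponderance of the evidence (weight is at least 49).
    (h): 57 ≥ 49 [met]
    (i): 49 (employer's 5 disregarded) ≥ 49 [met]
  All elements met. The grievant retains the burden for Stage III.2.
Stage III.2 — burden on grievant; standard: a production showing (weight exceeds 15).
    (j): 16 > 15 [met]
    (k): 24 (employer's 39 disregarded) > 15 [met]
  The grievant carries the last stage.
Every stage carried; the grievant prevails on this issue.
Per-issue: Issue I → employer; Issue II → employer; Issue III → grievant. The grievant must prevail on at least one issue; overall, the grievant prevails.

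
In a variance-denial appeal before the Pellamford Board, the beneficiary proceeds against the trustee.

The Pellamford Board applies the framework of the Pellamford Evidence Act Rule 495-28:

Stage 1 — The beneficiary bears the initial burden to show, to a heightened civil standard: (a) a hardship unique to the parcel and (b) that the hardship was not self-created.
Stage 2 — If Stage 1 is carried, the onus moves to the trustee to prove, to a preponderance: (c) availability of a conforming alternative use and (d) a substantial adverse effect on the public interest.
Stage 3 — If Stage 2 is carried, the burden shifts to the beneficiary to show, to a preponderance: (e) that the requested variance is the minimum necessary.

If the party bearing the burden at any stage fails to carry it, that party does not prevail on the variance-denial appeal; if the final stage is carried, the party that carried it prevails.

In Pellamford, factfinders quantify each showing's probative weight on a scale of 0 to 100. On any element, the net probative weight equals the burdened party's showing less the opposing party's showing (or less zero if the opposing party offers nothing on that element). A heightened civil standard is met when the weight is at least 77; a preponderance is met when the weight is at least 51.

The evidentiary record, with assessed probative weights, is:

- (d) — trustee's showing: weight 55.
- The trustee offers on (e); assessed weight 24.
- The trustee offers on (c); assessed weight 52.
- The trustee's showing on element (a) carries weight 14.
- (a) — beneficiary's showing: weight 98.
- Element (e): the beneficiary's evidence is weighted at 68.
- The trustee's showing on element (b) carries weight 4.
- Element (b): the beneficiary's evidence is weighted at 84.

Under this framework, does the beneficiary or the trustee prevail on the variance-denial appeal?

trustee

Stage 1 — burden on beneficiary; standard: a heightened civil standard (weight is at least 77).
    (a): 98 − 14 = 84 ≥ 77 [met]
    (b): 84 − 4 = 80 ≥ 77 [met]
  The beneficiary carries Stage 1; the trustee now bears the burden.
Stage 2 — burden on trustee; standard: a preponderance (weight is at least 51).
    (c): 52 ≥ 51 [met]
    (d): 55 ≥ 51 [met]
  All elements met. The burden passes to the beneficiary.
Stage 3 — burden on beneficiary; standard: a preponderance (weight is at least 51).
    (e): 68 − 24 = 44 < 51 [not met]
  Not every element is met, so the beneficiary fails to carry Stage 3.
The analysis ends at Stage 3; the trustee prevails.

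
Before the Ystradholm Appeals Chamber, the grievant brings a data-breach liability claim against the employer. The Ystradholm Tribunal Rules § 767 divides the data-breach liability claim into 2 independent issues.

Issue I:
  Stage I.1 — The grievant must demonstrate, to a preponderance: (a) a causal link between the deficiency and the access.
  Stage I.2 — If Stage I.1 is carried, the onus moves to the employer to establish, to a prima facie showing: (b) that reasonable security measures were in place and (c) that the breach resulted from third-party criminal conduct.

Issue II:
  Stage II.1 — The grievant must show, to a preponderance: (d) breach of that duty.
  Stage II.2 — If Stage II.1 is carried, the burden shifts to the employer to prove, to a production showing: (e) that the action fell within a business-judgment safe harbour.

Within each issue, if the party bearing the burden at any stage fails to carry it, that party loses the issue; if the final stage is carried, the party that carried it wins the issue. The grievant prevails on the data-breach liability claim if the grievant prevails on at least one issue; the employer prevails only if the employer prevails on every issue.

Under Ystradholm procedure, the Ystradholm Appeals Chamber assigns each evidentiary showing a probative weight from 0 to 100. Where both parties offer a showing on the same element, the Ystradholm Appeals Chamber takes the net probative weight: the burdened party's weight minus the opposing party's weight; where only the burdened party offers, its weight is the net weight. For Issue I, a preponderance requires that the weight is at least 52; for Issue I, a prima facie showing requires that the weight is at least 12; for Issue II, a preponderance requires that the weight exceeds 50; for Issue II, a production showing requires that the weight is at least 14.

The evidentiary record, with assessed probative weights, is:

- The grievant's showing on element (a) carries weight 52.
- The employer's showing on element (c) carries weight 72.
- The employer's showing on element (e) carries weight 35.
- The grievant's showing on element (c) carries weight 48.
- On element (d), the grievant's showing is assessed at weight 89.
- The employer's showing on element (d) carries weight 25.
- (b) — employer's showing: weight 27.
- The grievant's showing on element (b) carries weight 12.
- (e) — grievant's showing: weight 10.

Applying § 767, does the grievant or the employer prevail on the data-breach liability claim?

employer

— Issue I —
Stage I.1 (grievant, a preponderance, weight is at least 52): (a) 52 ≥ 52 — meets.
  Stage I.1 is satisfied; the onus moves to the employer.
Stage I.2 (employer, a prima facie showing, weight is at least 12): (b) net 27−12=15 ≥ 12 — meets; (c) net 72−48=24 ≥ 12 — meets.
  The employer carries the last stage.
With every stage satisfied, the employer prevails on this issue.
— Issue II —
At Stage II.1 the grievant must meet a preponderance (weight exceeds 50): on (d) the weight is 89 less the opposing 25 gives net 64, which does exceed 50, so (d) meets the standard.
  All elements met. The burden passes to the employer.
At Stage II.2 the employer must meet a production showing (weight is at least 14): on (e) the weight is 35 less the opposing 10 gives net 25, ≥ 14, so (e) meets the standard.
  Stage II.2 carried; the final stage is satisfied.
All stages carried — the employer prevails on this issue.
Per-issue: Issue I → employer; Issue II → employer. The grievant must prevail on at least one issue; overall, the employer prevails.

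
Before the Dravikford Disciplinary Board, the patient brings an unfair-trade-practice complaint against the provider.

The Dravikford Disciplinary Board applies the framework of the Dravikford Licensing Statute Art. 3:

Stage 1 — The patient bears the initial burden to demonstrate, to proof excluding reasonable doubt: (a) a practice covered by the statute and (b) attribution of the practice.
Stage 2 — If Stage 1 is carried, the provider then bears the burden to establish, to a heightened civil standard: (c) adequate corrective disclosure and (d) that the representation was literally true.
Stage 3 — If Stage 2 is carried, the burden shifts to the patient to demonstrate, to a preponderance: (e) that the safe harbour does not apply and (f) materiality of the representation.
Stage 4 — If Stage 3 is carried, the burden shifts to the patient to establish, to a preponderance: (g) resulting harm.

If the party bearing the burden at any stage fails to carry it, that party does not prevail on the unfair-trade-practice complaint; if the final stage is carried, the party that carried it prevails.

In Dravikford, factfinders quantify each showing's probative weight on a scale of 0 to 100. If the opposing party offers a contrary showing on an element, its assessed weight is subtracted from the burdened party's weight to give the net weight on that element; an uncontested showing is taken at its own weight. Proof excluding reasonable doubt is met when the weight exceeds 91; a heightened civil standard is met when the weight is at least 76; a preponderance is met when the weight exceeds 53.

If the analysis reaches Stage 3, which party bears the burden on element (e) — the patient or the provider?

patient

Stage 3's rule assigns the burden to the patient (to a preponderance).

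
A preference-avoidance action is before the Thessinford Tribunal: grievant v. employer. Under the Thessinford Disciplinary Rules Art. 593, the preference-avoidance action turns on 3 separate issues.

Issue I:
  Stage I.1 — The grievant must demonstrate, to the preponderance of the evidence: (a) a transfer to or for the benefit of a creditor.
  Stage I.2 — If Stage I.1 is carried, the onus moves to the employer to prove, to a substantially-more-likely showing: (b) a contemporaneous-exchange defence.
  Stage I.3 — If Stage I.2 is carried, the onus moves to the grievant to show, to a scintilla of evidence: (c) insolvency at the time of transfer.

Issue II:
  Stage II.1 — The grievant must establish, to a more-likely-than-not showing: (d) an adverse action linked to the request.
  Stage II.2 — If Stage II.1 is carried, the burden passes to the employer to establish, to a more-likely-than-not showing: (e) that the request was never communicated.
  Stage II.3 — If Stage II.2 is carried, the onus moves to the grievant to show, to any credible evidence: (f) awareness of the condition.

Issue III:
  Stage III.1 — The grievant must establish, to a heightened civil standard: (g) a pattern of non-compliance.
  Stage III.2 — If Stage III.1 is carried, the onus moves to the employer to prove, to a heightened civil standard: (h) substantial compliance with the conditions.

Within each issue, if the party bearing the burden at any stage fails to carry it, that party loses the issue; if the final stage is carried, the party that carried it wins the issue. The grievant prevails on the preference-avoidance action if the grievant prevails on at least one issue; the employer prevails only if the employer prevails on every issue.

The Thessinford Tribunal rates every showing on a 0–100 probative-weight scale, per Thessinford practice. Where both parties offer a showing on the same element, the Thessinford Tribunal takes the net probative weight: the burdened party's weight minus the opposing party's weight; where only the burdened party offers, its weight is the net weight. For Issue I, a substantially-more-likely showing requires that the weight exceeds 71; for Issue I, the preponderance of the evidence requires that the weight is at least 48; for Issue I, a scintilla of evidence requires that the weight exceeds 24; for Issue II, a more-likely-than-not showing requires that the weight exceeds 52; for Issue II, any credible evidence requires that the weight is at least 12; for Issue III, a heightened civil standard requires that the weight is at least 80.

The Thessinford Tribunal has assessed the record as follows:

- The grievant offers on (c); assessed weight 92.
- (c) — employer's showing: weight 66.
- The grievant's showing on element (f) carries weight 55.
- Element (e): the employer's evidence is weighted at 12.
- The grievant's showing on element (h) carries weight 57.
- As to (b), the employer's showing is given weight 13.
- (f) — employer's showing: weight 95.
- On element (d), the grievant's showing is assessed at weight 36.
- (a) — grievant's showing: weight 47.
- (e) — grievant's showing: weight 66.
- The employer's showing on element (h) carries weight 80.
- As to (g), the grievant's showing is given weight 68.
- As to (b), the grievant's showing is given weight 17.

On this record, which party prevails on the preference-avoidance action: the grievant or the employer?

employer

— Issue I —
At Stage I.1 the grievant must meet the preponderance of the evidence (weight is at least 48): on (a) the weight is 47, < 48, so (a) does not meet the standard.
  The grievant does not carry Stage I.1.
The analysis ends at Stage I.1; the employer prevails on this issue.
— Issue II —
At Stage II.1 the grievant must meet a more-likely-than-not showing (weight exceeds 52): on (d) the weight is 36, which does not exceed 52, so (d) does not meet the standard.
  The grievant does not carry Stage II.1.
So the employer prevails on this issue.
— Issue III —
Stage III.1 (grievant, a heightened civil standard, weight is at least 80): (g) 68 < 80 — fails.
  The grievant does not carry Stage III.1.
The employer prevails on this issue.
Per-issue: Issue I → employer; Issue II → employer; Issue III → employer. The grievant must prevail on at least one issue; overall, the employer prevails.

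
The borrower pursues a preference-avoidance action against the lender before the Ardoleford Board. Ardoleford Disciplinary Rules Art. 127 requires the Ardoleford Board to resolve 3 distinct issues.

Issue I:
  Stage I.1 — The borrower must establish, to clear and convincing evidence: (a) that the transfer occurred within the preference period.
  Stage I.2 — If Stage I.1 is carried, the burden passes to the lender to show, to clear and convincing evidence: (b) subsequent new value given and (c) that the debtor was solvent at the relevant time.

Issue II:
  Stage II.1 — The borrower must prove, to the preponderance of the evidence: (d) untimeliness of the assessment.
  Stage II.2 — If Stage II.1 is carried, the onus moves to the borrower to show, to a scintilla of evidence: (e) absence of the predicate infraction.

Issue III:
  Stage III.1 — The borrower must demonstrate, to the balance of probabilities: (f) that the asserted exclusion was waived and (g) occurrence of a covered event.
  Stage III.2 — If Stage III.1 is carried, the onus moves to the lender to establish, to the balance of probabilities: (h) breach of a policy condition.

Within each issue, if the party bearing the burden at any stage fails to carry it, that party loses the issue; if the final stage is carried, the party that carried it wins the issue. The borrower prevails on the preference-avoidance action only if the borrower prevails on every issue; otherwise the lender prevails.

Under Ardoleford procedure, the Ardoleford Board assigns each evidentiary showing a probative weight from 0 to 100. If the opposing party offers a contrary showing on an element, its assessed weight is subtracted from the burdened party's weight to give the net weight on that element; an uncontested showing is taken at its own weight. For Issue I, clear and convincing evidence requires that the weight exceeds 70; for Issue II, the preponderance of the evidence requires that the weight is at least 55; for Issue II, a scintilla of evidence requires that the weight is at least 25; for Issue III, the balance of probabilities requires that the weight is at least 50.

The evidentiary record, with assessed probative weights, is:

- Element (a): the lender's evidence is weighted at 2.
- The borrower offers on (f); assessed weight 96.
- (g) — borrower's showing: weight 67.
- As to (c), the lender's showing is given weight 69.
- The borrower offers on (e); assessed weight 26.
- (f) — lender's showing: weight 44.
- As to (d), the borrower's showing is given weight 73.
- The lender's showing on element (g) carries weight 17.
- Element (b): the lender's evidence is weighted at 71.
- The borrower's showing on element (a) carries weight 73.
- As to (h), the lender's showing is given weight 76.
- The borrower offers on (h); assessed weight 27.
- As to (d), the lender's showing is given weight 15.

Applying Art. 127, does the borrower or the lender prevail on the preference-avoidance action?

— Issue I —
At Stage I.1 the borrower must meet clear and convincing evidence (weight exceeds 70): on (a) the weight is 73 less the opposing 2 gives net 71, which does exceed 70, so (a) meets the standard.
  Stage I.1 is satisfied; the onus moves to the lender.
At Stage I.2 the lender must meet clear and convincing evidence (weight exceeds 70): on (b) the weight is 71, which does exceed 70, so (b) meets the standard; on (c) the weight is 69, ≤ 70, so (c) does not meet the standard.
  The lender does not carry Stage I.2.
The analysis ends at Stage I.2; the borrower prevails on this issue.
— Issue II —
At Stage II.1 the borrower must meet the preponderance of the evidence (weight is at least 55): on (d) the weight is 73 less the opposing 15 gives net 58, which does reach 55, so (d) meets the standard.
  All elements met. The borrower retains the burden for Stage II.2.
At Stage II.2 the borrower must meet a scintilla of evidence (weight is at least 25): on (e) the weight is 26, which does reach 25, so (e) meets the standard.
  All elements met at the final stage.
With every stage satisfied, the borrower prevails on this issue.
— Issue III —
Stage III.1 (borrower, the balance of probabilities, weight is at least 50): (f) net 96−44=52 ≥ 50 — meets; (g) net 67−17=50 ≥ 50 — meets.
  Stage III.1 is satisfied; the onus moves to the lender.
Stage III.2 (lender, the balance of probabilities, weight is at least 50): (h) net 76−27=49 < 50 — fails.
  Stage III.2 not carried; the lender fails its burden.
So the borrower prevails on this issue.
Per-issue: Issue I → borrower; Issue II → borrower; Issue III → borrower. The borrower must prevail on every issue; overall, the borrower prevails.

borrower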